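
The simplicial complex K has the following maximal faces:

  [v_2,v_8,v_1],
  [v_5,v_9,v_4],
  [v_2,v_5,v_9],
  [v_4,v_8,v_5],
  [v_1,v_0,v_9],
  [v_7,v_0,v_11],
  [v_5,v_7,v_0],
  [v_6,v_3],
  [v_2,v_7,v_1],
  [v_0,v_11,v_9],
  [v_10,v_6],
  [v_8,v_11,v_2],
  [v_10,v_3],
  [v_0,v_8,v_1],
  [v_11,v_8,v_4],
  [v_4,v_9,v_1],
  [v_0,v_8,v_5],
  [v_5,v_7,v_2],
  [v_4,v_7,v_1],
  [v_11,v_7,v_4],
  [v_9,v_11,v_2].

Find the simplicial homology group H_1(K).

Take the total order v_0 < v_1 < v_2 < v_3 < v_4 < v_5 < v_6 < v_7 < v_8 < v_9 < v_10 < v_11 on the vertex set. Then K (dimension 2) consists of the simplices:

  0-simplices (12): [v_0], [v_1], [v_2], [v_3], [v_4], [v_5], [v_6], [v_7], [v_8], [v_9], [v_10], [v_11]
  1-simplices (30): (30 of them)
  2-simplices (18): (18 of them)

Hence C_0 ≅ Z^12, C_1 ≅ Z^30, C_2 ≅ Z^18.

The boundary map ∂_1: C_1 → C_0 sends each edge [p,q] (with p < q) to q − p. For instance
  ∂[v_2,v_11] = [v_11] − [v_2].
This gives a 12×30 integer matrix of rank 10; reducing to Smith normal form yields diagonal entries (1,1,1,1,1,1,1,1,1,1).

Boundary ∂_2: C_2 → C_1 maps a triangle to the signed sum of its edges. For instance
  ∂[v_0,v_9,v_11] = [v_9,v_11] − [v_0,v_11] + [v_0,v_9],
  ∂[v_1,v_2,v_8] = [v_2,v_8] − [v_1,v_8] + [v_1,v_2].
The 30×18 boundary matrix has rank 17 and Smith normal form diag(1,1,1,1,1,1,1,1,1,1,1,1,1,1,1,1,1).

Reading off H_k = ker ∂_k / im ∂_{k+1}:

  H_1: rank ker ∂_1 − rank ∂_2 = (30 − 10) − 17 = 3, and the invariant factors of ∂_2 are all 1, so H_1 = Z^3.

H_1 = Z^3.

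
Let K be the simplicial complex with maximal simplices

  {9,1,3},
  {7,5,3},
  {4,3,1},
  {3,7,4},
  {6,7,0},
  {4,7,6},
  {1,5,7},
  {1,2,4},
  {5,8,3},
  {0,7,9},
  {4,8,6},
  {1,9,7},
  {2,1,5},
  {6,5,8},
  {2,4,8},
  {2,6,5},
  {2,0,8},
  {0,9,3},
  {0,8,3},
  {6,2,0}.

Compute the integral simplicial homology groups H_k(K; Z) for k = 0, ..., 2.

H_0 ≅ Z,  H_1 ≅ Z ⊕ Z/2,  H_2 = 0.

We work with the vertex ordering 0 < 1 < 2 < 3 < 4 < 5 < 6 < 7 < 8 < 9. The simplices of K, each written with vertices in increasing order, are:

  0-simplices (10): [0], [1], [2], [3], [4], [5], [6], [7], [8], [9]
  1-simplices (30): (30 of them)
  2-simplices (20): (20 of them)

so the chain groups are C_0 ≅ Z^10, C_1 ≅ Z^30, C_2 ≅ Z^20.

Boundary ∂_1: C_1 → C_0 maps an edge to its endpoints' difference, ∂[p,q] = q − p.
The resulting 10×30 matrix has rank 9, and its Smith normal form has invariant factors (1,1,1,1,1,1,1,1,1).

The boundary map ∂_2: C_2 → C_1 sends each 2-simplex [p,q,r] to [q,r] − [p,r] + [p,q]. For instance
  ∂[3,5,8] = [5,8] − [3,8] + [3,5],
  ∂[1,2,5] = [2,5] − [1,5] + [1,2].
The 30×20 boundary matrix has rank 20 and Smith normal form diag(1,1,1,1,1,1,1,1,1,1,1,1,1,1,1,1,1,1,1,2).

From H_k ≅ ker(∂_k) / im(∂_{k+1}) we obtain:

  H_0: rank C_0 − rank ∂_1 = 10 − 9 = 1, and the invariant factors of ∂_1 are all 1, so H_0 = Z.
  H_1: rank ker ∂_1 − rank ∂_2 = (30 − 9) − 20 = 1, and ∂_2 has invariant factor 2 > 1, so H_1 = Z ⊕ Z/2.
  H_2: rank ker ∂_2 − rank ∂_3 = (20 − 20) − 0 = 0, and there is no ∂_3, so H_2 = 0.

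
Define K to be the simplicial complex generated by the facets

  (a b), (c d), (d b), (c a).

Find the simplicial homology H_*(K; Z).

H_0 = Z,  H_1 = Z.

Take the total order a < b < c < d on the vertex set. Then K (dimension 1) consists of the simplices:

  0-simplices (4): a, b, c, d
  1-simplices (4): ab, ac, bd, cd

Hence C_0 ≅ Z^4, C_1 ≅ Z^4.

The boundary map ∂_1: C_1 → C_0 is given by ∂[p,q] = [q] − [p]. For instance
  ∂cd = d − c.
As a 4×4 matrix over Z this has rank 3, with invariant factors (1,1,1).

Computing H_k = (kernel of ∂_k) / (image of ∂_{k+1}):

  H_0: rank C_0 − rank ∂_1 = 4 − 3 = 1, and the invariant factors of ∂_1 are all 1, so H_0 ≅ Z.
  H_1: rank ker ∂_1 − rank ∂_2 = (4 − 3) − 0 = 1, and there is no ∂_2, so H_1 ≅ Z.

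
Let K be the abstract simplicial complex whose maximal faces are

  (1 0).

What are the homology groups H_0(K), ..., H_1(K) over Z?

H_0 = Z,  H_1 = 0.

Fix the vertex order 0 < 1 and write every simplex with vertices in increasing order. Then dim K = 1 and the simplices of K are:

  0-simplices (2): [0], [1]
  1-simplices (1): [0,1]

so the chain groups are C_0 ≅ Z^2, C_1 ≅ Z^1.

The boundary map ∂_1: C_1 → C_0 sends each edge [p,q] (with p < q) to q − p.
This gives a 2×1 integer matrix of rank 1; reducing to Smith normal form yields diagonal entries (1).

Computing H_k = (kernel of ∂_k) / (image of ∂_{k+1}):

  H_0: rank C_0 − rank ∂_1 = 2 − 1 = 1, and the invariant factors of ∂_1 are all 1, so H_0 ≅ Z.
  H_1: rank ker ∂_1 − rank ∂_2 = (1 − 1) − 0 = 0, and there is no ∂_2, so H_1 ≅ 0.

(K is a triangulation of the 1-simplex.)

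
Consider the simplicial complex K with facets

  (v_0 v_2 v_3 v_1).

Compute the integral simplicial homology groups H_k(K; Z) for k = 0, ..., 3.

H_0 = Z,  H_1 = 0,  H_2 = 0,  H_3 = 0.

Take the total order v_0 < v_1 < v_2 < v_3 on the vertex set. Then K (dimension 3) consists of the simplices:

  0-simplices (4): [v_0], [v_1], [v_2], [v_3]
  1-simplices (6): [v_0,v_1], [v_0,v_2], [v_0,v_3], [v_1,v_2], [v_1,v_3], [v_2,v_3]
  2-simplices (4): [v_0,v_1,v_2], [v_0,v_1,v_3], [v_0,v_2,v_3], [v_1,v_2,v_3]
  3-simplices (1): [v_0,v_1,v_2,v_3]

Hence C_0 ≅ Z^4, C_1 ≅ Z^6, C_2 ≅ Z^4, C_3 ≅ Z^1.

Boundary ∂_1: C_1 → C_0 maps an edge to its endpoints' difference, ∂[p,q] = q − p.
This gives a 4×6 integer matrix of rank 3; reducing to Smith normal form yields diagonal entries (1,1,1).

The boundary map ∂_2: C_2 → C_1 maps a triangle to the signed sum of its edges. For instance
  ∂[v_0,v_1,v_2] = [v_1,v_2] − [v_0,v_2] + [v_0,v_1],
  ∂[v_0,v_2,v_3] = [v_2,v_3] − [v_0,v_3] + [v_0,v_2].
The resulting 6×4 matrix has rank 3, and its Smith normal form has invariant factors (1,1,1).

Boundary ∂_3: C_3 → C_2 sends each 3-simplex σ to the alternating sum Σ_i (−1)^i (σ with its i-th vertex removed). For instance
  ∂[v_0,v_1,v_2,v_3] = [v_1,v_2,v_3] − [v_0,v_2,v_3] + [v_0,v_1,v_3] − [v_0,v_1,v_2].
As a 4×1 matrix over Z this has rank 1, with invariant factors (1).

From H_k ≅ ker(∂_k) / im(∂_{k+1}) we obtain:

  H_0: rank C_0 − rank ∂_1 = 4 − 3 = 1, and the invariant factors of ∂_1 are all 1, so H_0 ≅ Z.
  H_1: rank ker ∂_1 − rank ∂_2 = (6 − 3) − 3 = 0, and the invariant factors of ∂_2 are all 1, so H_1 ≅ 0.
  H_2: rank ker ∂_2 − rank ∂_3 = (4 − 3) − 1 = 0, and the invariant factors of ∂_3 are all 1, so H_2 ≅ 0.
  H_3: rank ker ∂_3 − rank ∂_4 = (1 − 1) − 0 = 0, and there is no ∂_4, so H_3 ≅ 0.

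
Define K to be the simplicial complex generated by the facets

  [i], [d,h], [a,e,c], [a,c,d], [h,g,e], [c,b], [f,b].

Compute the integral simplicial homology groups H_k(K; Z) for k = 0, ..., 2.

Take the total order a < b < c < d < e < f < g < h < i on the vertex set. Then K (dimension 2) consists of the simplices:

  0-simplices (9): a, b, c, d, e, f, g, h, i
  1-simplices (11): ac, ad, ae, bc, bf, cd, ce, dh, eg, eh, gh
  2-simplices (3): acd, ace, egh

so the chain groups are C_0 ≅ Z^9, C_1 ≅ Z^11, C_2 ≅ Z^3.

The boundary map ∂_1: C_1 → C_0 is given by ∂[p,q] = [q] − [p]. For instance
  ∂ac = c − a.
As a 9×11 matrix over Z this has rank 7, with invariant factors (1,1,1,1,1,1,1).

Boundary ∂_2: C_2 → C_1 maps a triangle to the signed sum of its edges. For instance
  ∂egh = gh − eh + eg,
  ∂acd = cd − ad + ac.
The resulting 11×3 matrix has rank 3, and its Smith normal form has invariant factors (1,1,1).

Now H_k = ker ∂_k / im ∂_{k+1}, so:

  H_0: rank C_0 − rank ∂_1 = 9 − 7 = 2, and the invariant factors of ∂_1 are all 1, so H_0 = Z^2.
  H_1: rank ker ∂_1 − rank ∂_2 = (11 − 7) − 3 = 1, and the invariant factors of ∂_2 are all 1, so H_1 = Z.
  H_2: rank ker ∂_2 − rank ∂_3 = (3 − 3) − 0 = 0, and there is no ∂_3, so H_2 = 0.

H_0 = Z^2,  H_1 = Z,  H_2 = 0.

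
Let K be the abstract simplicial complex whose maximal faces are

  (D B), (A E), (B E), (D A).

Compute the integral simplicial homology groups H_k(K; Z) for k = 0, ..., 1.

H_0 ≅ Z,  H_1 ≅ Z.

Fix the vertex order A < B < D < E and write every simplex with vertices in increasing order. Then dim K = 1 and the simplices of K are:

  0-simplices (4): A, B, D, E
  1-simplices (4): AD, AE, BD, BE

giving chain groups C_0 ≅ Z^4, C_1 ≅ Z^4.

The boundary map ∂_1: C_1 → C_0 is given by ∂[p,q] = [q] − [p].
The resulting 4×4 matrix has rank 3, and its Smith normal form has invariant factors (1,1,1).

Reading off H_k = ker ∂_k / im ∂_{k+1}:

  H_0: rank C_0 − rank ∂_1 = 4 − 3 = 1, and the invariant factors of ∂_1 are all 1, so H_0 ≅ Z.
  H_1: rank ker ∂_1 − rank ∂_2 = (4 − 3) − 0 = 1, and there is no ∂_2, so H_1 ≅ Z.

As a check, the Euler characteristic is 4 − 4 = 0, which agrees with 1 − 1 = 0.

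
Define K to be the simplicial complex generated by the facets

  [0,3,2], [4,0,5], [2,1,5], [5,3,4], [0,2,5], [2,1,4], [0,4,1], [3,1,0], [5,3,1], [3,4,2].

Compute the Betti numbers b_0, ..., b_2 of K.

Fix the vertex order 0 < 1 < 2 < 3 < 4 < 5 and write every simplex with vertices in increasing order. Then dim K = 2 and the simplices of K are:

  0-simplices (6): [0], [1], [2], [3], [4], [5]
  1-simplices (15): [0,1], [0,2], [0,3], [0,4], [0,5], [1,2], [1,3], [1,4], [1,5], [2,3], [2,4], [2,5], [3,4], [3,5], [4,5]
  2-simplices (10): [0,1,3], [0,1,4], [0,2,3], [0,2,5], [0,4,5], [1,2,4], [1,2,5], [1,3,5], [2,3,4], [3,4,5]

Hence C_0 ≅ Z^6, C_1 ≅ Z^15, C_2 ≅ Z^10.

∂_1: C_1 → C_0 maps an edge to its endpoints' difference, ∂[p,q] = q − p.
As a 6×15 matrix over Z this has rank 5, with invariant factors (1,1,1,1,1).

∂_2: C_2 → C_1 acts by ∂[p,q,r] = [q,r] − [p,r] + [p,q]. For instance
  ∂[3,4,5] = [4,5] − [3,5] + [3,4],
  ∂[1,3,5] = [3,5] − [1,5] + [1,3].
This gives a 15×10 integer matrix of rank 10; reducing to Smith normal form yields diagonal entries (1,1,1,1,1,1,1,1,1,2).

From H_k ≅ ker(∂_k) / im(∂_{k+1}) we obtain:

  H_0: rank C_0 − rank ∂_1 = 6 − 5 = 1, and the invariant factors of ∂_1 are all 1, so H_0 = Z.
  H_1: rank ker ∂_1 − rank ∂_2 = (15 − 5) − 10 = 0, and ∂_2 has invariant factor 2 > 1, so H_1 = Z_2.
  H_2: rank ker ∂_2 − rank ∂_3 = (10 − 10) − 0 = 0, and there is no ∂_3, so H_2 = 0.

As a check, the Euler characteristic is 6 − 15 + 10 = 1, which agrees with 1 − 0 + 0 = 1.

Hence the Betti numbers are b_0 = 1, b_1 = 0, b_2 = 0.

b_0 = 1, b_1 = 0, b_2 = 0.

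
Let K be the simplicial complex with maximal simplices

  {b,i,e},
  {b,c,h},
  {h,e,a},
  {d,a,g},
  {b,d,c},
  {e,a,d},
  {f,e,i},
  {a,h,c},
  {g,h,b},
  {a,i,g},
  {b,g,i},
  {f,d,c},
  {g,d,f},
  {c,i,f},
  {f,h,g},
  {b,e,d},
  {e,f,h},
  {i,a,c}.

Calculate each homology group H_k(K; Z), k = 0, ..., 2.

H_0 ≅ Z,  H_1 ≅ Z^2,  H_2 ≅ Z.

Fix the vertex order a < b < c < d < e < f < g < h < i and write every simplex with vertices in increasing order. Then dim K = 2 and the simplices of K are:

  0-simplices (9): a, b, c, d, e, f, g, h, i
  1-simplices (27): ac, ad, ae, ag, ah, ai, bc, bd, be, bg, bh, bi, cd, cf, ch, ci, de, df, dg, ef, eh, ei, fg, fh, fi, gh, gi
  2-simplices (18): ach, aci, ade, adg, aeh, agi, bcd, bch, bde, bei, bgh, bgi, cdf, cfi, dfg, efh, efi, fgh

giving chain groups C_0 ≅ Z^9, C_1 ≅ Z^27, C_2 ≅ Z^18.

The boundary map ∂_1: C_1 → C_0 is given by ∂[p,q] = [q] − [p]. For instance
  ∂dg = g − d.
The 9×27 boundary matrix has rank 8 and Smith normal form diag(1,1,1,1,1,1,1,1).

The boundary map ∂_2: C_2 → C_1 sends each 2-simplex [p,q,r] to [q,r] − [p,r] + [p,q]. For instance
  ∂aci = ci − ai + ac,
  ∂ade = de − ae + ad.
The resulting 27×18 matrix has rank 17, and its Smith normal form has invariant factors (1,1,1,1,1,1,1,1,1,1,1,1,1,1,1,1,1).

Reading off H_k = ker ∂_k / im ∂_{k+1}:

  H_0: rank C_0 − rank ∂_1 = 9 − 8 = 1, and the invariant factors of ∂_1 are all 1, so H_0 = Z.
  H_1: rank ker ∂_1 − rank ∂_2 = (27 − 8) − 17 = 2, and the invariant factors of ∂_2 are all 1, so H_1 = Z^2.
  H_2: rank ker ∂_2 − rank ∂_3 = (18 − 17) − 0 = 1, and there is no ∂_3, so H_2 = Z.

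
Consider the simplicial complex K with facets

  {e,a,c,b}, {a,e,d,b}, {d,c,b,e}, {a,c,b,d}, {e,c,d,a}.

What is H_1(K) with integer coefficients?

H_1 ≅ 0.

Fix the vertex order a < b < c < d < e and write every simplex with vertices in increasing order. Then dim K = 3 and the simplices of K are:

  0-simplices (5): a, b, c, d, e
  1-simplices (10): ab, ac, ad, ae, bc, bd, be, cd, ce, de
  2-simplices (10): abc, abd, abe, acd, ace, ade, bcd, bce, bde, cde
  3-simplices (5): abcd, abce, abde, acde, bcde

giving chain groups C_0 ≅ Z^5, C_1 ≅ Z^10, C_2 ≅ Z^10, C_3 ≅ Z^5.

∂_1: C_1 → C_0 is given by ∂[p,q] = [q] − [p].
The 5×10 boundary matrix has rank 4 and Smith normal form diag(1,1,1,1).

∂_2: C_2 → C_1 acts by ∂[p,q,r] = [q,r] − [p,r] + [p,q]. For instance
  ∂cde = de − ce + cd,
  ∂acd = cd − ad + ac.
As a 10×10 matrix over Z this has rank 6, with invariant factors (1,1,1,1,1,1).

∂_3: C_3 → C_2 sends each 3-simplex σ to the alternating sum Σ_i (−1)^i (σ with its i-th vertex removed). For instance
  ∂abcd = bcd − acd + abd − abc,
  ∂bcde = cde − bde + bce − bcd.
This gives a 10×5 integer matrix of rank 4; reducing to Smith normal form yields diagonal entries (1,1,1,1).

Computing H_k = (kernel of ∂_k) / (image of ∂_{k+1}):

  H_1: rank ker ∂_1 − rank ∂_2 = (10 − 4) − 6 = 0, and the invariant factors of ∂_2 are all 1, so H_1 = 0.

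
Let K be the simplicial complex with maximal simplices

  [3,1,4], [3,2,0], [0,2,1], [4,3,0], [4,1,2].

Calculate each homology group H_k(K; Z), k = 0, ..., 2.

H_0 ≅ Z,  H_1 ≅ Z,  H_2 = 0.

We work with the vertex ordering 0 < 1 < 2 < 3 < 4. The simplices of K, each written with vertices in increasing order, are:

  0-simplices (5): [0], [1], [2], [3], [4]
  1-simplices (10): [0,1], [0,2], [0,3], [0,4], [1,2], [1,3], [1,4], [2,3], [2,4], [3,4]
  2-simplices (5): [0,1,2], [0,2,3], [0,3,4], [1,2,4], [1,3,4]

Hence C_0 ≅ Z^5, C_1 ≅ Z^10, C_2 ≅ Z^5.

∂_1: C_1 → C_0 is given by ∂[p,q] = [q] − [p]. For instance
  ∂[2,4] = [4] − [2].
As a 5×10 matrix over Z this has rank 4, with invariant factors (1,1,1,1).

∂_2: C_2 → C_1 acts by ∂[p,q,r] = [q,r] − [p,r] + [p,q]. For instance
  ∂[0,1,2] = [1,2] − [0,2] + [0,1],
  ∂[1,3,4] = [3,4] − [1,4] + [1,3].
This gives a 10×5 integer matrix of rank 5; reducing to Smith normal form yields diagonal entries (1,1,1,1,1).

Now H_k = ker ∂_k / im ∂_{k+1}, so:

  H_0: rank C_0 − rank ∂_1 = 5 − 4 = 1, and the invariant factors of ∂_1 are all 1, so H_0 ≅ Z.
  H_1: rank ker ∂_1 − rank ∂_2 = (10 − 4) − 5 = 1, and the invariant factors of ∂_2 are all 1, so H_1 ≅ Z.
  H_2: rank ker ∂_2 − rank ∂_3 = (5 − 5) − 0 = 0, and there is no ∂_3, so H_2 ≅ 0.

As a check, the Euler characteristic is 5 − 10 + 5 = 0, which agrees with 1 − 1 + 0 = 0.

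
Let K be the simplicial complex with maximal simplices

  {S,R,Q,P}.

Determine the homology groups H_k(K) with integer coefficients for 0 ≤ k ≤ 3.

Order the vertices as P < Q < R < S. Listing each simplex with vertices in this order, K has dimension 3 with simplices:

  0-simplices (4): P, Q, R, S
  1-simplices (6): PQ, PR, PS, QR, QS, RS
  2-simplices (4): PQR, PQS, PRS, QRS
  3-simplices (1): PQRS

giving chain groups C_0 ≅ Z^4, C_1 ≅ Z^6, C_2 ≅ Z^4, C_3 ≅ Z^1.

Boundary ∂_1: C_1 → C_0 sends each edge [p,q] (with p < q) to q − p.
The 4×6 boundary matrix has rank 3 and Smith normal form diag(1,1,1).

Boundary ∂_2: C_2 → C_1 maps a triangle to the signed sum of its edges. For instance
  ∂PQR = QR − PR + PQ,
  ∂PRS = RS − PS + PR.
The resulting 6×4 matrix has rank 3, and its Smith normal form has invariant factors (1,1,1).

Boundary ∂_3: C_3 → C_2 sends each 3-simplex σ to the alternating sum Σ_i (−1)^i (σ with its i-th vertex removed). For instance
  ∂PQRS = QRS − PRS + PQS − PQR.
The resulting 4×1 matrix has rank 1, and its Smith normal form has invariant factors (1).

From H_k ≅ ker(∂_k) / im(∂_{k+1}) we obtain:

  H_0: rank C_0 − rank ∂_1 = 4 − 3 = 1, and the invariant factors of ∂_1 are all 1, so H_0 = Z.
  H_1: rank ker ∂_1 − rank ∂_2 = (6 − 3) − 3 = 0, and the invariant factors of ∂_2 are all 1, so H_1 = 0.
  H_2: rank ker ∂_2 − rank ∂_3 = (4 − 3) − 1 = 0, and the invariant factors of ∂_3 are all 1, so H_2 = 0.
  H_3: rank ker ∂_3 − rank ∂_4 = (1 − 1) − 0 = 0, and there is no ∂_4, so H_3 = 0.

As a check, the Euler characteristic is 4 − 6 + 4 − 1 = 1, which agrees with 1 − 0 + 0 − 0 = 1.

H_0 ≅ Z,  H_1 = 0,  H_2 = 0,  H_3 = 0.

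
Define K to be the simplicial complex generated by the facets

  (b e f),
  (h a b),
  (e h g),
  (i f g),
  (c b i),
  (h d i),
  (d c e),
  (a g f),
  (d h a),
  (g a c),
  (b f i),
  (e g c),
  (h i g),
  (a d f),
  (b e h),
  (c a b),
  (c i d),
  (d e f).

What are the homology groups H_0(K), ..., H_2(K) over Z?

H_0 ≅ Z,  H_1 ≅ Z^2,  H_2 ≅ Z.

We work with the vertex ordering a < b < c < d < e < f < g < h < i. The simplices of K, each written with vertices in increasing order, are:

  0-simplices (9): a, b, c, d, e, f, g, h, i
  1-simplices (27): ab, ac, ad, af, ag, ah, bc, be, bf, bh, bi, cd, ce, cg, ci, de, df, dh, di, ef, eg, eh, fg, fi, gh, gi, hi
  2-simplices (18): abc, abh, acg, adf, adh, afg, bci, bef, beh, bfi, cde, cdi, ceg, def, dhi, egh, fgi, ghi

giving chain groups C_0 ≅ Z^9, C_1 ≅ Z^27, C_2 ≅ Z^18.

∂_1: C_1 → C_0 sends each edge [p,q] (with p < q) to q − p.
The 9×27 boundary matrix has rank 8 and Smith normal form diag(1,1,1,1,1,1,1,1).

∂_2: C_2 → C_1 sends each 2-simplex [p,q,r] to [q,r] − [p,r] + [p,q]. For instance
  ∂fgi = gi − fi + fg,
  ∂adf = df − af + ad.
As a 27×18 matrix over Z this has rank 17, with invariant factors (1,1,1,1,1,1,1,1,1,1,1,1,1,1,1,1,1).

Computing H_k = (kernel of ∂_k) / (image of ∂_{k+1}):

  H_0: rank C_0 − rank ∂_1 = 9 − 8 = 1, and the invariant factors of ∂_1 are all 1, so H_0 ≅ Z.
  H_1: rank ker ∂_1 − rank ∂_2 = (27 − 8) − 17 = 2, and the invariant factors of ∂_2 are all 1, so H_1 ≅ Z^2.
  H_2: rank ker ∂_2 − rank ∂_3 = (18 − 17) − 0 = 1, and there is no ∂_3, so H_2 ≅ Z.

As a check, the Euler characteristic is 9 − 27 + 18 = 0, which agrees with 1 − 2 + 1 = 0.
(K is a triangulation of the torus T^2.)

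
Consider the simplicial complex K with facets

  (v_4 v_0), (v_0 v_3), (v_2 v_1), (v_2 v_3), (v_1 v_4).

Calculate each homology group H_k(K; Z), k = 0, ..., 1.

H_0 ≅ Z,  H_1 ≅ Z.

We work with the vertex ordering v_0 < v_1 < v_2 < v_3 < v_4. The simplices of K, each written with vertices in increasing order, are:

  0-simplices (5): [v_0], [v_1], [v_2], [v_3], [v_4]
  1-simplices (5): [v_0,v_3], [v_0,v_4], [v_1,v_2], [v_1,v_4], [v_2,v_3]

Hence C_0 ≅ Z^5, C_1 ≅ Z^5.

The boundary map ∂_1: C_1 → C_0 is given by ∂[p,q] = [q] − [p]. For instance
  ∂[v_0,v_4] = [v_4] − [v_0].
The 5×5 boundary matrix has rank 4 and Smith normal form diag(1,1,1,1).

Computing H_k = (kernel of ∂_k) / (image of ∂_{k+1}):

  H_0: rank C_0 − rank ∂_1 = 5 − 4 = 1, and the invariant factors of ∂_1 are all 1, so H_0 ≅ Z.
  H_1: rank ker ∂_1 − rank ∂_2 = (5 − 4) − 0 = 1, and there is no ∂_2, so H_1 ≅ Z.

As a check, the Euler characteristic is 5 − 5 = 0, which agrees with 1 − 1 = 0.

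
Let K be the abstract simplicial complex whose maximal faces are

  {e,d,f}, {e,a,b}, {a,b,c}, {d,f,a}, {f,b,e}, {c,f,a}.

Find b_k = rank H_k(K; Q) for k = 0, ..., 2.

Take the total order a < b < c < d < e < f on the vertex set. Then K (dimension 2) consists of the simplices:

  0-simplices (6): a, b, c, d, e, f
  1-simplices (12): ab, ac, ad, ae, af, bc, be, bf, cf, de, df, ef
  2-simplices (6): abc, abe, acf, adf, bef, def

so the chain groups are C_0 ≅ Z^6, C_1 ≅ Z^12, C_2 ≅ Z^6.

∂_1: C_1 → C_0 is given by ∂[p,q] = [q] − [p]. For instance
  ∂be = e − b.
As a 6×12 matrix over Z this has rank 5, with invariant factors (1,1,1,1,1).

∂_2: C_2 → C_1 maps a triangle to the signed sum of its edges. For instance
  ∂def = ef − df + de,
  ∂acf = cf − af + ac.
The resulting 12×6 matrix has rank 6, and its Smith normal form has invariant factors (1,1,1,1,1,1).

From H_k ≅ ker(∂_k) / im(∂_{k+1}) we obtain:

  H_0: rank C_0 − rank ∂_1 = 6 − 5 = 1, and the invariant factors of ∂_1 are all 1, so H_0 = Z.
  H_1: rank ker ∂_1 − rank ∂_2 = (12 − 5) − 6 = 1, and the invariant factors of ∂_2 are all 1, so H_1 = Z.
  H_2: rank ker ∂_2 − rank ∂_3 = (6 − 6) − 0 = 0, and there is no ∂_3, so H_2 = 0.

As a check, the Euler characteristic is 6 − 12 + 6 = 0, which agrees with 1 − 1 + 0 = 0.
(K is a triangulation of the cylinder S^1 x I.)

Hence the Betti numbers are b_0 = 1, b_1 = 1, b_2 = 0.

b_0 = 1, b_1 = 1, b_2 = 0.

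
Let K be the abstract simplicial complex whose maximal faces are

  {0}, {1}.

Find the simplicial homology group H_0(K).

K has 2 vertices.
rank ∂_0 = 0, rank ∂_1 = 0 ⇒ b_0 = 2 − 0 − 0 = 2. So H_0 = Z^2.

H_0 ≅ Z^2.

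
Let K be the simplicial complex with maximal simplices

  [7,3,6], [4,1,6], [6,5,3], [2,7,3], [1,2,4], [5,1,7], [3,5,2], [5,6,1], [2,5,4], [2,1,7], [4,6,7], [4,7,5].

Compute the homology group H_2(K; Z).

H_2 = 0.

K has 7 vertices, 18 edges, 12 triangles.
rank ∂_2 = 12, rank ∂_3 = 0 ⇒ b_2 = 12 − 12 − 0 = 0. So H_2 = 0.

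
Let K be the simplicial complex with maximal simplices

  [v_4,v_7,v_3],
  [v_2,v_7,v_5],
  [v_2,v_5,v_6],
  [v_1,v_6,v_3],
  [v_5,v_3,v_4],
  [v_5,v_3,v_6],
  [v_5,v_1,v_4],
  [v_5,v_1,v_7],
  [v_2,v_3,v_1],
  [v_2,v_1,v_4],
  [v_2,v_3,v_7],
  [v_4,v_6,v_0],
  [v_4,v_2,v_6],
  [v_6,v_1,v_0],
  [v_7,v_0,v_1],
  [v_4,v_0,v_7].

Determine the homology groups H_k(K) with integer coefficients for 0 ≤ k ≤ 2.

We work with the vertex ordering v_0 < v_1 < v_2 < v_3 < v_4 < v_5 < v_6 < v_7. The simplices of K, each written with vertices in increasing order, are:

  0-simplices (8): [v_0], [v_1], [v_2], [v_3], [v_4], [v_5], [v_6], [v_7]
  1-simplices (24): (24 of them)
  2-simplices (16): (16 of them)

Hence C_0 ≅ Z^8, C_1 ≅ Z^24, C_2 ≅ Z^16.

Boundary ∂_1: C_1 → C_0 sends each edge [p,q] (with p < q) to q − p.
The resulting 8×24 matrix has rank 7, and its Smith normal form has invariant factors (1,1,1,1,1,1,1).

The boundary map ∂_2: C_2 → C_1 acts by ∂[p,q,r] = [q,r] − [p,r] + [p,q]. For instance
  ∂[v_0,v_1,v_6] = [v_1,v_6] − [v_0,v_6] + [v_0,v_1],
  ∂[v_3,v_5,v_6] = [v_5,v_6] − [v_3,v_6] + [v_3,v_5].
As a 24×16 matrix over Z this has rank 15, with invariant factors (1,1,1,1,1,1,1,1,1,1,1,1,1,1,1).

From H_k ≅ ker(∂_k) / im(∂_{k+1}) we obtain:

  H_0: rank C_0 − rank ∂_1 = 8 − 7 = 1, and the invariant factors of ∂_1 are all 1, so H_0 ≅ Z.
  H_1: rank ker ∂_1 − rank ∂_2 = (24 − 7) − 15 = 2, and the invariant factors of ∂_2 are all 1, so H_1 ≅ Z^2.
  H_2: rank ker ∂_2 − rank ∂_3 = (16 − 15) − 0 = 1, and there is no ∂_3, so H_2 ≅ Z.

As a check, the Euler characteristic is 8 − 24 + 16 = 0, which agrees with 1 − 2 + 1 = 0.
(K is a triangulation of the torus T^2.)

H_0 ≅ Z,  H_1 ≅ Z^2,  H_2 ≅ Z.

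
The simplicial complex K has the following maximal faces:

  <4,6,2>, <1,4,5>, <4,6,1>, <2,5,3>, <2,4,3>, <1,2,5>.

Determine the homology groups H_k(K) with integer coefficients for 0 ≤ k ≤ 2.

We work with the vertex ordering 1 < 2 < 3 < 4 < 5 < 6. The simplices of K, each written with vertices in increasing order, are:

  0-simplices (6): [1], [2], [3], [4], [5], [6]
  1-simplices (12): [1,2], [1,4], [1,5], [1,6], [2,3], [2,4], [2,5], [2,6], [3,4], [3,5], [4,5], [4,6]
  2-simplices (6): [1,2,5], [1,4,5], [1,4,6], [2,3,4], [2,3,5], [2,4,6]

Hence C_0 ≅ Z^6, C_1 ≅ Z^12, C_2 ≅ Z^6.

∂_1: C_1 → C_0 is given by ∂[p,q] = [q] − [p].
The resulting 6×12 matrix has rank 5, and its Smith normal form has invariant factors (1,1,1,1,1).

Boundary ∂_2: C_2 → C_1 acts by ∂[p,q,r] = [q,r] − [p,r] + [p,q]. For instance
  ∂[1,4,5] = [4,5] − [1,5] + [1,4],
  ∂[1,2,5] = [2,5] − [1,5] + [1,2].
This gives a 12×6 integer matrix of rank 6; reducing to Smith normal form yields diagonal entries (1,1,1,1,1,1).

Now H_k = ker ∂_k / im ∂_{k+1}, so:

  H_0: rank C_0 − rank ∂_1 = 6 − 5 = 1, and the invariant factors of ∂_1 are all 1, so H_0 ≅ Z.
  H_1: rank ker ∂_1 − rank ∂_2 = (12 − 5) − 6 = 1, and the invariant factors of ∂_2 are all 1, so H_1 ≅ Z.
  H_2: rank ker ∂_2 − rank ∂_3 = (6 − 6) − 0 = 0, and there is no ∂_3, so H_2 ≅ 0.

As a check, the Euler characteristic is 6 − 12 + 6 = 0, which agrees with 1 − 1 + 0 = 0.
(K is a triangulation of the cylinder S^1 x I.)

H_0 = Z,  H_1 = Z,  H_2 = 0.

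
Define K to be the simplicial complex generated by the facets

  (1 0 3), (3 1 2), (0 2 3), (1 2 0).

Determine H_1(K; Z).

H_1 = 0.

We work with the vertex ordering 0 < 1 < 2 < 3. The simplices of K, each written with vertices in increasing order, are:

  0-simplices (4): [0], [1], [2], [3]
  1-simplices (6): [0,1], [0,2], [0,3], [1,2], [1,3], [2,3]
  2-simplices (4): [0,1,2], [0,1,3], [0,2,3], [1,2,3]

giving chain groups C_0 ≅ Z^4, C_1 ≅ Z^6, C_2 ≅ Z^4.

∂_1: C_1 → C_0 maps an edge to its endpoints' difference, ∂[p,q] = q − p. For instance
  ∂[0,2] = [2] − [0].
The 4×6 boundary matrix has rank 3 and Smith normal form diag(1,1,1).

∂_2: C_2 → C_1 acts by ∂[p,q,r] = [q,r] − [p,r] + [p,q]. For instance
  ∂[0,1,3] = [1,3] − [0,3] + [0,1],
  ∂[0,1,2] = [1,2] − [0,2] + [0,1].
The 6×4 boundary matrix has rank 3 and Smith normal form diag(1,1,1).

Reading off H_k = ker ∂_k / im ∂_{k+1}:

  H_1: rank ker ∂_1 − rank ∂_2 = (6 − 3) − 3 = 0, and the invariant factors of ∂_2 are all 1, so H_1 = 0.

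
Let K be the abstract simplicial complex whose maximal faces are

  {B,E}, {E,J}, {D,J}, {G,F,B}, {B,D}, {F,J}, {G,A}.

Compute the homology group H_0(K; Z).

Order the vertices as A < B < D < E < F < G < J. Listing each simplex with vertices in this order, K has dimension 2 with simplices:

  0-simplices (7): A, B, D, E, F, G, J
  1-simplices (9): AG, BD, BE, BF, BG, DJ, EJ, FG, FJ
  2-simplices (1): BFG

giving chain groups C_0 ≅ Z^7, C_1 ≅ Z^9, C_2 ≅ Z^1.

∂_1: C_1 → C_0 sends each edge [p,q] (with p < q) to q − p.
This gives a 7×9 integer matrix of rank 6; reducing to Smith normal form yields diagonal entries (1,1,1,1,1,1).

∂_2: C_2 → C_1 acts by ∂[p,q,r] = [q,r] − [p,r] + [p,q]. For instance
  ∂BFG = FG − BG + BF.
The 9×1 boundary matrix has rank 1 and Smith normal form diag(1).

Reading off H_k = ker ∂_k / im ∂_{k+1}:

  H_0: rank C_0 − rank ∂_1 = 7 − 6 = 1, and the invariant factors of ∂_1 are all 1, so H_0 ≅ Z.

H_0 ≅ Z.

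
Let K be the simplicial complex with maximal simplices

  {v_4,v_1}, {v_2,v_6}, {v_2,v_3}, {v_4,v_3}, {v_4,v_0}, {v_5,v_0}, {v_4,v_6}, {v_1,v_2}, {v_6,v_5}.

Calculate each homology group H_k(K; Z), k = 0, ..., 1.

K has 7 vertices, 9 edges.
rank ∂_0 = 0, rank ∂_1 = 6 ⇒ b_0 = 7 − 0 − 6 = 1; all invariant factors of ∂_1 are 1 so no torsion. So H_0 = Z.
rank ∂_1 = 6, rank ∂_2 = 0 ⇒ b_1 = 9 − 6 − 0 = 3. So H_1 = Z^3.

H_0 ≅ Z,  H_1 ≅ Z^3.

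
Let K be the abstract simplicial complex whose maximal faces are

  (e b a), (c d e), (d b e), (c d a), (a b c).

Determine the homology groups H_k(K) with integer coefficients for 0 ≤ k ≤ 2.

H_0 ≅ Z,  H_1 ≅ Z,  H_2 = 0.

We work with the vertex ordering a < b < c < d < e. The simplices of K, each written with vertices in increasing order, are:

  0-simplices (5): a, b, c, d, e
  1-simplices (10): ab, ac, ad, ae, bc, bd, be, cd, ce, de
  2-simplices (5): abc, abe, acd, bde, cde

Hence C_0 ≅ Z^5, C_1 ≅ Z^10, C_2 ≅ Z^5.

The boundary map ∂_1: C_1 → C_0 sends each edge [p,q] (with p < q) to q − p. For instance
  ∂bc = c − b.
The resulting 5×10 matrix has rank 4, and its Smith normal form has invariant factors (1,1,1,1).

Boundary ∂_2: C_2 → C_1 acts by ∂[p,q,r] = [q,r] − [p,r] + [p,q]. For instance
  ∂abe = be − ae + ab,
  ∂abc = bc − ac + ab.
The 10×5 boundary matrix has rank 5 and Smith normal form diag(1,1,1,1,1).

Now H_k = ker ∂_k / im ∂_{k+1}, so:

  H_0: rank C_0 − rank ∂_1 = 5 − 4 = 1, and the invariant factors of ∂_1 are all 1, so H_0 = Z.
  H_1: rank ker ∂_1 − rank ∂_2 = (10 − 4) − 5 = 1, and the invariant factors of ∂_2 are all 1, so H_1 = Z.
  H_2: rank ker ∂_2 − rank ∂_3 = (5 − 5) − 0 = 0, and there is no ∂_3, so H_2 = 0.

(K is a triangulation of the Möbius band.)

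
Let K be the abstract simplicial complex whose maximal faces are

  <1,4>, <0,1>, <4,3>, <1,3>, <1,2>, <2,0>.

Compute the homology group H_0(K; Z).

H_0 ≅ Z.

K has 5 vertices, 6 edges.
rank ∂_0 = 0, rank ∂_1 = 4 ⇒ b_0 = 5 − 0 − 4 = 1; all invariant factors of ∂_1 are 1 so no torsion. So H_0 ≅ Z.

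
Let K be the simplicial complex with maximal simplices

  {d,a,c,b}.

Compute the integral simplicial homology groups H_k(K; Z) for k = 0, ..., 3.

We work with the vertex ordering a < b < c < d. The simplices of K, each written with vertices in increasing order, are:

  0-simplices (4): a, b, c, d
  1-simplices (6): ab, ac, ad, bc, bd, cd
  2-simplices (4): abc, abd, acd, bcd
  3-simplices (1): abcd

Hence C_0 ≅ Z^4, C_1 ≅ Z^6, C_2 ≅ Z^4, C_3 ≅ Z^1.

Boundary ∂_1: C_1 → C_0 is given by ∂[p,q] = [q] − [p]. For instance
  ∂bd = d − b.
As a 4×6 matrix over Z this has rank 3, with invariant factors (1,1,1).

Boundary ∂_2: C_2 → C_1 sends each 2-simplex [p,q,r] to [q,r] − [p,r] + [p,q]. For instance
  ∂abc = bc − ac + ab,
  ∂bcd = cd − bd + bc.
As a 6×4 matrix over Z this has rank 3, with invariant factors (1,1,1).

∂_3: C_3 → C_2 sends each 3-simplex σ to the alternating sum Σ_i (−1)^i (σ with its i-th vertex removed). For instance
  ∂abcd = bcd − acd + abd − abc.
The resulting 4×1 matrix has rank 1, and its Smith normal form has invariant factors (1).

From H_k ≅ ker(∂_k) / im(∂_{k+1}) we obtain:

  H_0: rank C_0 − rank ∂_1 = 4 − 3 = 1, and the invariant factors of ∂_1 are all 1, so H_0 = Z.
  H_1: rank ker ∂_1 − rank ∂_2 = (6 − 3) − 3 = 0, and the invariant factors of ∂_2 are all 1, so H_1 = 0.
  H_2: rank ker ∂_2 − rank ∂_3 = (4 − 3) − 1 = 0, and the invariant factors of ∂_3 are all 1, so H_2 = 0.
  H_3: rank ker ∂_3 − rank ∂_4 = (1 − 1) − 0 = 0, and there is no ∂_4, so H_3 = 0.

H_0 ≅ Z,  H_1 = 0,  H_2 = 0,  H_3 = 0.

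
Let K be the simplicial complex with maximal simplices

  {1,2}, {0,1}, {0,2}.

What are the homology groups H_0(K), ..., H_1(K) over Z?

Take the total order 0 < 1 < 2 on the vertex set. Then K (dimension 1) consists of the simplices:

  0-simplices (3): [0], [1], [2]
  1-simplices (3): [0,1], [0,2], [1,2]

so the chain groups are C_0 ≅ Z^3, C_1 ≅ Z^3.

Boundary ∂_1: C_1 → C_0 maps an edge to its endpoints' difference, ∂[p,q] = q − p.
The resulting 3×3 matrix has rank 2, and its Smith normal form has invariant factors (1,1).

Now H_k = ker ∂_k / im ∂_{k+1}, so:

  H_0: rank C_0 − rank ∂_1 = 3 − 2 = 1, and the invariant factors of ∂_1 are all 1, so H_0 = Z.
  H_1: rank ker ∂_1 − rank ∂_2 = (3 − 2) − 0 = 1, and there is no ∂_2, so H_1 = Z.

As a check, the Euler characteristic is 3 − 3 = 0, which agrees with 1 − 1 = 0.

H_0 ≅ Z,  H_1 ≅ Z.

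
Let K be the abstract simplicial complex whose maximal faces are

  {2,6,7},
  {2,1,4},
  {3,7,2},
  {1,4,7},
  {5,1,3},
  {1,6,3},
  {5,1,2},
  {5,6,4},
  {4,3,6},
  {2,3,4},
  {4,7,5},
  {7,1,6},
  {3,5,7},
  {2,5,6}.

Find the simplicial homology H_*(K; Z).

H_0 ≅ Z,  H_1 ≅ Z^2,  H_2 ≅ Z.

Take the total order 1 < 2 < 3 < 4 < 5 < 6 < 7 on the vertex set. Then K (dimension 2) consists of the simplices:

  0-simplices (7): [1], [2], [3], [4], [5], [6], [7]
  1-simplices (21): [1,2], [1,3], [1,4], [1,5], [1,6], [1,7], [2,3], [2,4], [2,5], [2,6], [2,7], [3,4], [3,5], [3,6], [3,7], [4,5], [4,6], [4,7], [5,6], [5,7], [6,7]
  2-simplices (14): [1,2,4], [1,2,5], [1,3,5], [1,3,6], [1,4,7], [1,6,7], [2,3,4], [2,3,7], [2,5,6], [2,6,7], [3,4,6], [3,5,7], [4,5,6], [4,5,7]

so the chain groups are C_0 ≅ Z^7, C_1 ≅ Z^21, C_2 ≅ Z^14.

∂_1: C_1 → C_0 sends each edge [p,q] (with p < q) to q − p. For instance
  ∂[3,7] = [7] − [3].
The 7×21 boundary matrix has rank 6 and Smith normal form diag(1,1,1,1,1,1).

∂_2: C_2 → C_1 sends each 2-simplex [p,q,r] to [q,r] − [p,r] + [p,q]. For instance
  ∂[1,2,4] = [2,4] − [1,4] + [1,2],
  ∂[4,5,6] = [5,6] − [4,6] + [4,5].
The resulting 21×14 matrix has rank 13, and its Smith normal form has invariant factors (1,1,1,1,1,1,1,1,1,1,1,1,1).

From H_k ≅ ker(∂_k) / im(∂_{k+1}) we obtain:

  H_0: rank C_0 − rank ∂_1 = 7 − 6 = 1, and the invariant factors of ∂_1 are all 1, so H_0 = Z.
  H_1: rank ker ∂_1 − rank ∂_2 = (21 − 6) − 13 = 2, and the invariant factors of ∂_2 are all 1, so H_1 = Z^2.
  H_2: rank ker ∂_2 − rank ∂_3 = (14 − 13) − 0 = 1, and there is no ∂_3, so H_2 = Z.

As a check, the Euler characteristic is 7 − 21 + 14 = 0, which agrees with 1 − 2 + 1 = 0.
(K is a triangulation of the torus T^2.)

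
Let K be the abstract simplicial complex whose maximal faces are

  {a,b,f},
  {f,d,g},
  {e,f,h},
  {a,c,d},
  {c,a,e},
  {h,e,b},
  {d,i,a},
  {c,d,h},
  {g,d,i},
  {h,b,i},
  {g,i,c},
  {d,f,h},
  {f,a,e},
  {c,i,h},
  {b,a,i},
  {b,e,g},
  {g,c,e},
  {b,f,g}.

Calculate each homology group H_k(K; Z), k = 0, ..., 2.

Order the vertices as a < b < c < d < e < f < g < h < i. Listing each simplex with vertices in this order, K has dimension 2 with simplices:

  0-simplices (9): a, b, c, d, e, f, g, h, i
  1-simplices (27): ab, ac, ad, ae, af, ai, be, bf, bg, bh, bi, cd, ce, cg, ch, ci, df, dg, dh, di, ef, eg, eh, fg, fh, gi, hi
  2-simplices (18): abf, abi, acd, ace, adi, aef, beg, beh, bfg, bhi, cdh, ceg, cgi, chi, dfg, dfh, dgi, efh

so the chain groups are C_0 ≅ Z^9, C_1 ≅ Z^27, C_2 ≅ Z^18.

The boundary map ∂_1: C_1 → C_0 is given by ∂[p,q] = [q] − [p].
The resulting 9×27 matrix has rank 8, and its Smith normal form has invariant factors (1,1,1,1,1,1,1,1).

Boundary ∂_2: C_2 → C_1 maps a triangle to the signed sum of its edges. For instance
  ∂ceg = eg − cg + ce,
  ∂dgi = gi − di + dg.
The resulting 27×18 matrix has rank 18, and its Smith normal form has invariant factors (1,1,1,1,1,1,1,1,1,1,1,1,1,1,1,1,1,2).

Now H_k = ker ∂_k / im ∂_{k+1}, so:

  H_0: rank C_0 − rank ∂_1 = 9 − 8 = 1, and the invariant factors of ∂_1 are all 1, so H_0 = Z.
  H_1: rank ker ∂_1 − rank ∂_2 = (27 − 8) − 18 = 1, and ∂_2 has invariant factor 2 > 1, so H_1 = Z ⊕ Z/2.
  H_2: rank ker ∂_2 − rank ∂_3 = (18 − 18) − 0 = 0, and there is no ∂_3, so H_2 = 0.

As a check, the Euler characteristic is 9 − 27 + 18 = 0, which agrees with 1 − 1 + 0 = 0.

H_0 ≅ Z,  H_1 ≅ Z ⊕ Z/2,  H_2 = 0.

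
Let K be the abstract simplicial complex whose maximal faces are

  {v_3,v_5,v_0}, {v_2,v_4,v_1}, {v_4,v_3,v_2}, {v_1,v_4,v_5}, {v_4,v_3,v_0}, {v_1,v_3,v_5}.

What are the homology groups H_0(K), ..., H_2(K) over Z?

Order the vertices as v_0 < v_1 < v_2 < v_3 < v_4 < v_5. Listing each simplex with vertices in this order, K has dimension 2 with simplices:

  0-simplices (6): [v_0], [v_1], [v_2], [v_3], [v_4], [v_5]
  1-simplices (12): [v_0,v_3], [v_0,v_4], [v_0,v_5], [v_1,v_2], [v_1,v_3], [v_1,v_4], [v_1,v_5], [v_2,v_3], [v_2,v_4], [v_3,v_4], [v_3,v_5], [v_4,v_5]
  2-simplices (6): [v_0,v_3,v_4], [v_0,v_3,v_5], [v_1,v_2,v_4], [v_1,v_3,v_5], [v_1,v_4,v_5], [v_2,v_3,v_4]

giving chain groups C_0 ≅ Z^6, C_1 ≅ Z^12, C_2 ≅ Z^6.

∂_1: C_1 → C_0 is given by ∂[p,q] = [q] − [p].
As a 6×12 matrix over Z this has rank 5, with invariant factors (1,1,1,1,1).

∂_2: C_2 → C_1 sends each 2-simplex [p,q,r] to [q,r] − [p,r] + [p,q]. For instance
  ∂[v_1,v_4,v_5] = [v_4,v_5] − [v_1,v_5] + [v_1,v_4],
  ∂[v_0,v_3,v_4] = [v_3,v_4] − [v_0,v_4] + [v_0,v_3].
The 12×6 boundary matrix has rank 6 and Smith normal form diag(1,1,1,1,1,1).

Now H_k = ker ∂_k / im ∂_{k+1}, so:

  H_0: rank C_0 − rank ∂_1 = 6 − 5 = 1, and the invariant factors of ∂_1 are all 1, so H_0 = Z.
  H_1: rank ker ∂_1 − rank ∂_2 = (12 − 5) − 6 = 1, and the invariant factors of ∂_2 are all 1, so H_1 = Z.
  H_2: rank ker ∂_2 − rank ∂_3 = (6 − 6) − 0 = 0, and there is no ∂_3, so H_2 = 0.

H_0 = Z,  H_1 = Z,  H_2 = 0.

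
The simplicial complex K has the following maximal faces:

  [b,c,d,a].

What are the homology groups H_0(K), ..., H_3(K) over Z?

K has 4 vertices, 6 edges, 4 triangles, 1 3-simplex.
rank ∂_0 = 0, rank ∂_1 = 3 ⇒ b_0 = 4 − 0 − 3 = 1; all invariant factors of ∂_1 are 1 so no torsion. So H_0 ≅ Z.
rank ∂_1 = 3, rank ∂_2 = 3 ⇒ b_1 = 6 − 3 − 3 = 0; all invariant factors of ∂_2 are 1 so no torsion. So H_1 ≅ 0.
rank ∂_2 = 3, rank ∂_3 = 1 ⇒ b_2 = 4 − 3 − 1 = 0; all invariant factors of ∂_3 are 1 so no torsion. So H_2 ≅ 0.
rank ∂_3 = 1, rank ∂_4 = 0 ⇒ b_3 = 1 − 1 − 0 = 0. So H_3 ≅ 0.

H_0 ≅ Z,  H_1 = 0,  H_2 = 0,  H_3 = 0.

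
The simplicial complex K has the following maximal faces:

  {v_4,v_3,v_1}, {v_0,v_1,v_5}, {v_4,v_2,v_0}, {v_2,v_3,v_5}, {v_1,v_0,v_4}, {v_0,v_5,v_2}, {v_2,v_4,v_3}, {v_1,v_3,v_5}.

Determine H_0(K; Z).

H_0 ≅ Z.

Fix the vertex order v_0 < v_1 < v_2 < v_3 < v_4 < v_5 and write every simplex with vertices in increasing order. Then dim K = 2 and the simplices of K are:

  0-simplices (6): [v_0], [v_1], [v_2], [v_3], [v_4], [v_5]
  1-simplices (12): [v_0,v_1], [v_0,v_2], [v_0,v_4], [v_0,v_5], [v_1,v_3], [v_1,v_4], [v_1,v_5], [v_2,v_3], [v_2,v_4], [v_2,v_5], [v_3,v_4], [v_3,v_5]
  2-simplices (8): [v_0,v_1,v_4], [v_0,v_1,v_5], [v_0,v_2,v_4], [v_0,v_2,v_5], [v_1,v_3,v_4], [v_1,v_3,v_5], [v_2,v_3,v_4], [v_2,v_3,v_5]

Hence C_0 ≅ Z^6, C_1 ≅ Z^12, C_2 ≅ Z^8.

Boundary ∂_1: C_1 → C_0 sends each edge [p,q] (with p < q) to q − p. For instance
  ∂[v_3,v_4] = [v_4] − [v_3].
This gives a 6×12 integer matrix of rank 5; reducing to Smith normal form yields diagonal entries (1,1,1,1,1).

Boundary ∂_2: C_2 → C_1 maps a triangle to the signed sum of its edges. For instance
  ∂[v_0,v_2,v_5] = [v_2,v_5] − [v_0,v_5] + [v_0,v_2],
  ∂[v_0,v_1,v_5] = [v_1,v_5] − [v_0,v_5] + [v_0,v_1].
The 12×8 boundary matrix has rank 7 and Smith normal form diag(1,1,1,1,1,1,1).

From H_k ≅ ker(∂_k) / im(∂_{k+1}) we obtain:

  H_0: rank C_0 − rank ∂_1 = 6 − 5 = 1, and the invariant factors of ∂_1 are all 1, so H_0 ≅ Z.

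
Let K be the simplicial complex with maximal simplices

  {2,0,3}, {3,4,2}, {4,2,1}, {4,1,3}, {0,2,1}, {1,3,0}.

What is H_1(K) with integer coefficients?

K has 5 vertices, 9 edges, 6 triangles.
rank ∂_1 = 4, rank ∂_2 = 5 ⇒ b_1 = 9 − 4 − 5 = 0; all invariant factors of ∂_2 are 1 so no torsion. So H_1 ≅ 0.

H_1 = 0.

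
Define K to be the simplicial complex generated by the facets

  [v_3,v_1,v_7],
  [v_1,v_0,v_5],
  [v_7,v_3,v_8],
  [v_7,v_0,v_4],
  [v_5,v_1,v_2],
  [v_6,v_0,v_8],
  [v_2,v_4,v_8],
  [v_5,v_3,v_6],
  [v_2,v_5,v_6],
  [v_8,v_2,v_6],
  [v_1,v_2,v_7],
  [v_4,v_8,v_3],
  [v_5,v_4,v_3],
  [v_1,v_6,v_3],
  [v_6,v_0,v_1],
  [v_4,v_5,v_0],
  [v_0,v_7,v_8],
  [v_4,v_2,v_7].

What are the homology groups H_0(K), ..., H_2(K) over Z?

H_0 ≅ Z,  H_1 ≅ Z ⊕ Z/2,  H_2 = 0.

Order the vertices as v_0 < v_1 < v_2 < v_3 < v_4 < v_5 < v_6 < v_7 < v_8. Listing each simplex with vertices in this order, K has dimension 2 with simplices:

  0-simplices (9): [v_0], [v_1], [v_2], [v_3], [v_4], [v_5], [v_6], [v_7], [v_8]
  1-simplices (27): (27 of them)
  2-simplices (18): (18 of them)

giving chain groups C_0 ≅ Z^9, C_1 ≅ Z^27, C_2 ≅ Z^18.

The boundary map ∂_1: C_1 → C_0 is given by ∂[p,q] = [q] − [p].
The resulting 9×27 matrix has rank 8, and its Smith normal form has invariant factors (1,1,1,1,1,1,1,1).

∂_2: C_2 → C_1 sends each 2-simplex [p,q,r] to [q,r] − [p,r] + [p,q]. For instance
  ∂[v_0,v_4,v_7] = [v_4,v_7] − [v_0,v_7] + [v_0,v_4],
  ∂[v_1,v_2,v_7] = [v_2,v_7] − [v_1,v_7] + [v_1,v_2].
The resulting 27×18 matrix has rank 18, and its Smith normal form has invariant factors (1,1,1,1,1,1,1,1,1,1,1,1,1,1,1,1,1,2).

Now H_k = ker ∂_k / im ∂_{k+1}, so:

  H_0: rank C_0 − rank ∂_1 = 9 − 8 = 1, and the invariant factors of ∂_1 are all 1, so H_0 ≅ Z.
  H_1: rank ker ∂_1 − rank ∂_2 = (27 − 8) − 18 = 1, and ∂_2 has invariant factor 2 > 1, so H_1 ≅ Z ⊕ Z/2.
  H_2: rank ker ∂_2 − rank ∂_3 = (18 − 18) − 0 = 0, and there is no ∂_3, so H_2 ≅ 0.

(K is a triangulation of the Klein bottle.)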